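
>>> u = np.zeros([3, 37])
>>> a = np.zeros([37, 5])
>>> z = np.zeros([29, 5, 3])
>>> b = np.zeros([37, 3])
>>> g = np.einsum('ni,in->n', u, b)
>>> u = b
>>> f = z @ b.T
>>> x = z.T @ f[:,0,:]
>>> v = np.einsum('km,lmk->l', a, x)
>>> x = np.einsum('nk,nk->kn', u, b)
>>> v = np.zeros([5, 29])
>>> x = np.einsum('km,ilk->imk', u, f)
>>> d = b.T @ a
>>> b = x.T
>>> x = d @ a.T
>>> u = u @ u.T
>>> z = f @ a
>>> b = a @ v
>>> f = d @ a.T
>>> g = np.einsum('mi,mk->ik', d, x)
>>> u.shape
(37, 37)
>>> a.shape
(37, 5)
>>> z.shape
(29, 5, 5)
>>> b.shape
(37, 29)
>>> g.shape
(5, 37)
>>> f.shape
(3, 37)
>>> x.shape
(3, 37)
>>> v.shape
(5, 29)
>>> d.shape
(3, 5)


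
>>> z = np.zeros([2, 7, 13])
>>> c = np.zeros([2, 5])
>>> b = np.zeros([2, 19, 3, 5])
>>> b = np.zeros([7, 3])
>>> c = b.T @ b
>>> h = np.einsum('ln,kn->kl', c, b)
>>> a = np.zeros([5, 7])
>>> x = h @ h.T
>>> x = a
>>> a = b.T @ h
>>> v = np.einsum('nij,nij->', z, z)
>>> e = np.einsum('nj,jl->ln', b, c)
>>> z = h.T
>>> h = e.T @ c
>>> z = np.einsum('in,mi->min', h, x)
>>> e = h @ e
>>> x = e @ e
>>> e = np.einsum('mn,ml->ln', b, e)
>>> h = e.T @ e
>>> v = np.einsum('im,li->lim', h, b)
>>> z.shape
(5, 7, 3)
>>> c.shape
(3, 3)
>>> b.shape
(7, 3)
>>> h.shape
(3, 3)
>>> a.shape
(3, 3)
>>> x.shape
(7, 7)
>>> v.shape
(7, 3, 3)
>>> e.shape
(7, 3)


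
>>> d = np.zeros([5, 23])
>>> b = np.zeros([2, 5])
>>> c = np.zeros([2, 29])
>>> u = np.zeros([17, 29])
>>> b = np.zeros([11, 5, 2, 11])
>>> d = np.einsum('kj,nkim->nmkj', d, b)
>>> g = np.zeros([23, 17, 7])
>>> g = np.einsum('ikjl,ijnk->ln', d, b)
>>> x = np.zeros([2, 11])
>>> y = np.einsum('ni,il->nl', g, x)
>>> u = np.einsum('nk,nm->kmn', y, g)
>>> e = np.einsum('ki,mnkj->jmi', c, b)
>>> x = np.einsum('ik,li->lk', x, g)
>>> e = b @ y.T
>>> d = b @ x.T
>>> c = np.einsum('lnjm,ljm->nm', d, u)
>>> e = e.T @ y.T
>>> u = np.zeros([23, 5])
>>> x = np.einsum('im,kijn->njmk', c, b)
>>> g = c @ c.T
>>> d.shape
(11, 5, 2, 23)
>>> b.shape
(11, 5, 2, 11)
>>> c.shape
(5, 23)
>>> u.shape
(23, 5)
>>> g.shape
(5, 5)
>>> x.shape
(11, 2, 23, 11)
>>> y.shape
(23, 11)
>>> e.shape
(23, 2, 5, 23)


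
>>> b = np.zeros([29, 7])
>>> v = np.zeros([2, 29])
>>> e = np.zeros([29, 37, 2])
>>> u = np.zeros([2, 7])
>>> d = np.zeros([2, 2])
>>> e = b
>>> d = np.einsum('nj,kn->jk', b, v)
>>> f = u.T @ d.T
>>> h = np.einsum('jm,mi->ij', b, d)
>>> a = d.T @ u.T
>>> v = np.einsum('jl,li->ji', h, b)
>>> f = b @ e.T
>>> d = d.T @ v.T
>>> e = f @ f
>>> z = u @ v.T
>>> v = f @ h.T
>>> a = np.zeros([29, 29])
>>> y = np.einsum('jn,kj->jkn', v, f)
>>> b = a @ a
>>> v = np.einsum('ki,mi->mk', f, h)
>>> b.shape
(29, 29)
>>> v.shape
(2, 29)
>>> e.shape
(29, 29)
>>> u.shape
(2, 7)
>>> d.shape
(2, 2)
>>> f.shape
(29, 29)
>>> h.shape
(2, 29)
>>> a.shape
(29, 29)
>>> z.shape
(2, 2)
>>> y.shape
(29, 29, 2)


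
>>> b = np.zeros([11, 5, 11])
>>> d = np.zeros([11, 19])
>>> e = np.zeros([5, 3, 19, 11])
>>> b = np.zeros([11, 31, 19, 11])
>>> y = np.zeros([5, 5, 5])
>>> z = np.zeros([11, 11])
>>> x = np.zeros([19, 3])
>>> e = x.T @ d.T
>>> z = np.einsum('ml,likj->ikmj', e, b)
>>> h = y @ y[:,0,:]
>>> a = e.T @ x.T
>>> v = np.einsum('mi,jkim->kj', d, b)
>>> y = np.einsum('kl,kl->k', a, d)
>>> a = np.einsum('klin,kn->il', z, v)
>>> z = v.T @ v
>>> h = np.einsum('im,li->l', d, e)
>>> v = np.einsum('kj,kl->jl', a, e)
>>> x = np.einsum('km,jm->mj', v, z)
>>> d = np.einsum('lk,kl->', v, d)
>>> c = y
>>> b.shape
(11, 31, 19, 11)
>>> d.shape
()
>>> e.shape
(3, 11)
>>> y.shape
(11,)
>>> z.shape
(11, 11)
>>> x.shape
(11, 11)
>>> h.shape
(3,)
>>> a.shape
(3, 19)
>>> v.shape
(19, 11)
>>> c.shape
(11,)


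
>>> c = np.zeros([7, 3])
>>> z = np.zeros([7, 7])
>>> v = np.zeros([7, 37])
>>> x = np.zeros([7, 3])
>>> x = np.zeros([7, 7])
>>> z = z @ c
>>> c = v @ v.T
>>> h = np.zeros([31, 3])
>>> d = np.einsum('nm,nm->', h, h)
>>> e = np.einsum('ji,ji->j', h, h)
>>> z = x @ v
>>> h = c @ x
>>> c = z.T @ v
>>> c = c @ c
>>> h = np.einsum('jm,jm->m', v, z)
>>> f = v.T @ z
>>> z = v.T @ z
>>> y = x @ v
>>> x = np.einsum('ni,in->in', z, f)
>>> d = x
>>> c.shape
(37, 37)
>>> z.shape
(37, 37)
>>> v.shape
(7, 37)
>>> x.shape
(37, 37)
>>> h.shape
(37,)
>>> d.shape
(37, 37)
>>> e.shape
(31,)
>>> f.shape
(37, 37)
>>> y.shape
(7, 37)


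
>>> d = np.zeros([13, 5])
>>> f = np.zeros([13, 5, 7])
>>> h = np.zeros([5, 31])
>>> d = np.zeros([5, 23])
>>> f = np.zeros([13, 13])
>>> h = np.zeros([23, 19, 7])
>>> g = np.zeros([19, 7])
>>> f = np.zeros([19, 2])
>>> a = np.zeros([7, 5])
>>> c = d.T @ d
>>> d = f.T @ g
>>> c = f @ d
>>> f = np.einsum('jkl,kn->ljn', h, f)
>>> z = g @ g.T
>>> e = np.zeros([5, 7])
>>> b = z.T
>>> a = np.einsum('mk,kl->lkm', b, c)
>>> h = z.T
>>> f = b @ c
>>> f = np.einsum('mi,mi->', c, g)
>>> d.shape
(2, 7)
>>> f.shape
()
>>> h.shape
(19, 19)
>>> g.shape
(19, 7)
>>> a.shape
(7, 19, 19)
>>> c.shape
(19, 7)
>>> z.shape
(19, 19)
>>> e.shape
(5, 7)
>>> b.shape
(19, 19)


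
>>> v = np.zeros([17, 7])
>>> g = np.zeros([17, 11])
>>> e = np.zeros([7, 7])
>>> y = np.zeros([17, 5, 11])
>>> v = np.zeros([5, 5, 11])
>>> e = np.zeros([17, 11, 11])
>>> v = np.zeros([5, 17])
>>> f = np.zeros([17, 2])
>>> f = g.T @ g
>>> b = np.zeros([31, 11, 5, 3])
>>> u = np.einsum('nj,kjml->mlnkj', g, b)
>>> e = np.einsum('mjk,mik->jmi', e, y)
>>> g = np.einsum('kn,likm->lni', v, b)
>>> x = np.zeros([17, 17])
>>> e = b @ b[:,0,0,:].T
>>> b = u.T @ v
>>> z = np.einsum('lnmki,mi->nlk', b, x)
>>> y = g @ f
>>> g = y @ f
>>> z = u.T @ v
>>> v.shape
(5, 17)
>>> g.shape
(31, 17, 11)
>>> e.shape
(31, 11, 5, 31)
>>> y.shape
(31, 17, 11)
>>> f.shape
(11, 11)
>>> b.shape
(11, 31, 17, 3, 17)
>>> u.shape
(5, 3, 17, 31, 11)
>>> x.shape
(17, 17)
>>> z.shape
(11, 31, 17, 3, 17)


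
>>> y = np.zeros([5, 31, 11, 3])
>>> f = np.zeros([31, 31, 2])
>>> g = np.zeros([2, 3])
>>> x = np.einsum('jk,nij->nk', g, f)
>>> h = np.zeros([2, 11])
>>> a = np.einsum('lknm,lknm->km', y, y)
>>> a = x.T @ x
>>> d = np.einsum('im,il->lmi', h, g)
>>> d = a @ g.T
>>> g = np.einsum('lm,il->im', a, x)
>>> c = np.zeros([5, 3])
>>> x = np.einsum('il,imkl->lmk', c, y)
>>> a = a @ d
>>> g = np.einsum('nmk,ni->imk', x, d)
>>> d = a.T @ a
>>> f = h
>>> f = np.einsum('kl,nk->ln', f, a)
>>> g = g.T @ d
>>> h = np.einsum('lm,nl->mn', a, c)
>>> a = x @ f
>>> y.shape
(5, 31, 11, 3)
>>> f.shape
(11, 3)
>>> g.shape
(11, 31, 2)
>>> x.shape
(3, 31, 11)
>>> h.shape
(2, 5)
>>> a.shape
(3, 31, 3)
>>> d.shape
(2, 2)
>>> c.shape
(5, 3)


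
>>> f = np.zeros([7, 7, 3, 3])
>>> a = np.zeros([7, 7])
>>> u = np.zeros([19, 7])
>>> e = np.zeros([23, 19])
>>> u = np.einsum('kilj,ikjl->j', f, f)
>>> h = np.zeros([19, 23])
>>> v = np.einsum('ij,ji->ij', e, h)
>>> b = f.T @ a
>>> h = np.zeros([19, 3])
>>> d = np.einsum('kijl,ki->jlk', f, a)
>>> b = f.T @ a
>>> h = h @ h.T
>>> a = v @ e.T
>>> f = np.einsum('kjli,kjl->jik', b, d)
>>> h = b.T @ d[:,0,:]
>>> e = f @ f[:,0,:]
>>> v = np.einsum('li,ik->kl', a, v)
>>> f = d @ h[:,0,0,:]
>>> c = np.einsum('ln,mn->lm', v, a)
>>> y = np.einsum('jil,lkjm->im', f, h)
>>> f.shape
(3, 3, 7)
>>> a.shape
(23, 23)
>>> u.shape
(3,)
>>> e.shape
(3, 7, 3)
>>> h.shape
(7, 7, 3, 7)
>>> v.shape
(19, 23)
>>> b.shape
(3, 3, 7, 7)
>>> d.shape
(3, 3, 7)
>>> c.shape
(19, 23)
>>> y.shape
(3, 7)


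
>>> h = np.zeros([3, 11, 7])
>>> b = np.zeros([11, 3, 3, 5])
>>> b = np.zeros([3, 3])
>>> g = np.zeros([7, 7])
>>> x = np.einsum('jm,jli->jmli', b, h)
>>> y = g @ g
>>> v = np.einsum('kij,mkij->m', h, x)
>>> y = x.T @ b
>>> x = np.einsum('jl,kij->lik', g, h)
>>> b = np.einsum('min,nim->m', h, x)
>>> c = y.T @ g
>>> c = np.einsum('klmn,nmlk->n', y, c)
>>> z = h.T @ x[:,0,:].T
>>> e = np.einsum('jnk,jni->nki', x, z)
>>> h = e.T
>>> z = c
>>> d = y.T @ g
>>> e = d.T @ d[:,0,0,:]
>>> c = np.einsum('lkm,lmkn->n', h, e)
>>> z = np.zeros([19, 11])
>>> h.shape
(7, 3, 11)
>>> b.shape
(3,)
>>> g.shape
(7, 7)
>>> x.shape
(7, 11, 3)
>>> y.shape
(7, 11, 3, 3)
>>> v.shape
(3,)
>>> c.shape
(7,)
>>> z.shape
(19, 11)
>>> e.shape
(7, 11, 3, 7)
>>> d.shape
(3, 3, 11, 7)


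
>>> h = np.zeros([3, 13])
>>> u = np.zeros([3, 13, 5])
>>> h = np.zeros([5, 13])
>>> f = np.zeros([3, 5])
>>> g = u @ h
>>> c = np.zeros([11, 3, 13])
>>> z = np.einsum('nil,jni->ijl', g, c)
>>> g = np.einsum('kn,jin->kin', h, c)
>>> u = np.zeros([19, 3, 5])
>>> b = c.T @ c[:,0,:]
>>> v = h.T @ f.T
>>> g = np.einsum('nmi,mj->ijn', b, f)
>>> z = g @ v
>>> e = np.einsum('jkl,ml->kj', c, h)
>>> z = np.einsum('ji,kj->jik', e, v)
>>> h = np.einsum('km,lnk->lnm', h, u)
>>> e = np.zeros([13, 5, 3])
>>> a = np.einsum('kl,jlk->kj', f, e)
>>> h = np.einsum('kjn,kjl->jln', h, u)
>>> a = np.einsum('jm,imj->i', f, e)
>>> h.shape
(3, 5, 13)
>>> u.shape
(19, 3, 5)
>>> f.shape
(3, 5)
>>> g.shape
(13, 5, 13)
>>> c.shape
(11, 3, 13)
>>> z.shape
(3, 11, 13)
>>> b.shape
(13, 3, 13)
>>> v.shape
(13, 3)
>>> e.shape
(13, 5, 3)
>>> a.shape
(13,)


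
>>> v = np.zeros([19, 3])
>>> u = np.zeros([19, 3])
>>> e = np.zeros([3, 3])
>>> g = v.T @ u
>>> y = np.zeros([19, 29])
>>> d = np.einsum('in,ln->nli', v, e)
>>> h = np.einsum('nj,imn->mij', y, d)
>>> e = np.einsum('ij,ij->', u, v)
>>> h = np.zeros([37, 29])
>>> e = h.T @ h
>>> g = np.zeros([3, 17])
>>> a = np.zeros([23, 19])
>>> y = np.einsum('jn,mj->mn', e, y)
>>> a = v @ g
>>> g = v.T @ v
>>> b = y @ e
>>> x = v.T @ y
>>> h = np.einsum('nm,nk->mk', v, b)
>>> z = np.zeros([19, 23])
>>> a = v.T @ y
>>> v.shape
(19, 3)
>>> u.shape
(19, 3)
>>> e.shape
(29, 29)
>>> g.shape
(3, 3)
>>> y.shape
(19, 29)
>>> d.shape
(3, 3, 19)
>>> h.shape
(3, 29)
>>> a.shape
(3, 29)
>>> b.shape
(19, 29)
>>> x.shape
(3, 29)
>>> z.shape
(19, 23)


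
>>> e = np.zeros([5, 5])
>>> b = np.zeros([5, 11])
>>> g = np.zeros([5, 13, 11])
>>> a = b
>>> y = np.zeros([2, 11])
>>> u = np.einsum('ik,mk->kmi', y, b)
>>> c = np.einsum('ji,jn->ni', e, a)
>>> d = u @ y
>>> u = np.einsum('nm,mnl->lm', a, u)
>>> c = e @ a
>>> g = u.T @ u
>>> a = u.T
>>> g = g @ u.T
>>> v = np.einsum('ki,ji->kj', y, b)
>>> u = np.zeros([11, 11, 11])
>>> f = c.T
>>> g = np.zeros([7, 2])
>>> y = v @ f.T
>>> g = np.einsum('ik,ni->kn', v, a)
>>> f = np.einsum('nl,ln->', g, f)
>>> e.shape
(5, 5)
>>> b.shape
(5, 11)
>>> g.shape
(5, 11)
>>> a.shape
(11, 2)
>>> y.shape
(2, 11)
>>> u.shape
(11, 11, 11)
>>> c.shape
(5, 11)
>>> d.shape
(11, 5, 11)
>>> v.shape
(2, 5)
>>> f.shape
()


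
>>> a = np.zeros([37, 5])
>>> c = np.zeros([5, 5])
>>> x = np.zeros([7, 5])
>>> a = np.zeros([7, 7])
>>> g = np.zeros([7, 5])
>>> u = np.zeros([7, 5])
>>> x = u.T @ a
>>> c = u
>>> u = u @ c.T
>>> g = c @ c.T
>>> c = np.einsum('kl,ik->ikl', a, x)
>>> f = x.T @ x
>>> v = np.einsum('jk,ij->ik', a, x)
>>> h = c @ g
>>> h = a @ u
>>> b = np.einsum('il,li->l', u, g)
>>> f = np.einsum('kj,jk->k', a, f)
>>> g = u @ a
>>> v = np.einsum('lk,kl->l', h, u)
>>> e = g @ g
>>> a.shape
(7, 7)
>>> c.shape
(5, 7, 7)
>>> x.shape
(5, 7)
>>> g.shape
(7, 7)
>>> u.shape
(7, 7)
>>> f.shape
(7,)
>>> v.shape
(7,)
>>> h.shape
(7, 7)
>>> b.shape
(7,)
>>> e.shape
(7, 7)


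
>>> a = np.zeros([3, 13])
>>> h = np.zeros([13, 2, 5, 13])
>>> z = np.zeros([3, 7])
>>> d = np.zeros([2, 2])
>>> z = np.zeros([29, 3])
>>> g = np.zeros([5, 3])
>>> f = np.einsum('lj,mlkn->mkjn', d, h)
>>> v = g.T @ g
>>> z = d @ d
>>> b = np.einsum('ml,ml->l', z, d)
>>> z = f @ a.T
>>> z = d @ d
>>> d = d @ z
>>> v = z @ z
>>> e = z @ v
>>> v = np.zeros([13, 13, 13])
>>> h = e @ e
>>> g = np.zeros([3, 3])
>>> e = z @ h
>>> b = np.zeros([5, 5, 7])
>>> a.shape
(3, 13)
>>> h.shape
(2, 2)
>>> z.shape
(2, 2)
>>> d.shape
(2, 2)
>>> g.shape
(3, 3)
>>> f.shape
(13, 5, 2, 13)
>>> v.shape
(13, 13, 13)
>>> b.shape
(5, 5, 7)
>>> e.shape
(2, 2)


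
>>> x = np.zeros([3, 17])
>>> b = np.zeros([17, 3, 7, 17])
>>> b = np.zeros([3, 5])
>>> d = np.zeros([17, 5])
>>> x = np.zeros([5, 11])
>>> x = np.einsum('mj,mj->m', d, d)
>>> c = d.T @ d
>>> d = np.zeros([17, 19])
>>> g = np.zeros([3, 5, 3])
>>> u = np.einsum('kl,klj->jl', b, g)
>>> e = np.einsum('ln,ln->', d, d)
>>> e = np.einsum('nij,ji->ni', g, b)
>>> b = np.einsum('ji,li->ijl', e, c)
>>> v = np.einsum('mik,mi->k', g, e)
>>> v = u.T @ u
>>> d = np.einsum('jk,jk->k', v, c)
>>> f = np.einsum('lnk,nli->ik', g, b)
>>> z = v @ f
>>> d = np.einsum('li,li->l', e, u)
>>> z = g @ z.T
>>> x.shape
(17,)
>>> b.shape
(5, 3, 5)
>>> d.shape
(3,)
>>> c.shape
(5, 5)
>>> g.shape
(3, 5, 3)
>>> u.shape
(3, 5)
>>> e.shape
(3, 5)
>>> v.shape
(5, 5)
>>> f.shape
(5, 3)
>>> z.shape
(3, 5, 5)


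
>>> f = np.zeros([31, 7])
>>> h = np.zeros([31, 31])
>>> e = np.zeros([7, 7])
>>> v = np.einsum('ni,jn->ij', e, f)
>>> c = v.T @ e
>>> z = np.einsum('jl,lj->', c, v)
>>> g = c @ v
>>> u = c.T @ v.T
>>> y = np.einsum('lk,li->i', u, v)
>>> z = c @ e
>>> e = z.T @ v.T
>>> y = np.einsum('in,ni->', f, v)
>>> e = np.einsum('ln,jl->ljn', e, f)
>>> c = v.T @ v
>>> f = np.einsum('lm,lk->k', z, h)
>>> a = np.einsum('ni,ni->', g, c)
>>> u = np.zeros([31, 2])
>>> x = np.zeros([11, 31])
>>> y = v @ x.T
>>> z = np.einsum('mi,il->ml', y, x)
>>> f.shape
(31,)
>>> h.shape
(31, 31)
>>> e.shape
(7, 31, 7)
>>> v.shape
(7, 31)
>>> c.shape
(31, 31)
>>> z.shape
(7, 31)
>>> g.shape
(31, 31)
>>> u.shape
(31, 2)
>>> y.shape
(7, 11)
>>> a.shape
()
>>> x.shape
(11, 31)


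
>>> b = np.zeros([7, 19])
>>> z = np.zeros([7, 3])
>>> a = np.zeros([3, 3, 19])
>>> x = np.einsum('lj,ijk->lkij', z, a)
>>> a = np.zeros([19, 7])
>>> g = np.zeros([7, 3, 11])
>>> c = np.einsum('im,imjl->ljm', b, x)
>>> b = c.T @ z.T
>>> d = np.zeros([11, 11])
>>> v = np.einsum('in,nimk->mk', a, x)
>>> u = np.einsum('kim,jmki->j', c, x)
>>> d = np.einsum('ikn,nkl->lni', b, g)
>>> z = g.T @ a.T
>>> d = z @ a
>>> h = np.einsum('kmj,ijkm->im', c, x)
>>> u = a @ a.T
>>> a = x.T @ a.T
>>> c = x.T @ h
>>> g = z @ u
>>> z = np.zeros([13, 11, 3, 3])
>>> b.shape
(19, 3, 7)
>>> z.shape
(13, 11, 3, 3)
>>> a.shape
(3, 3, 19, 19)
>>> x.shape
(7, 19, 3, 3)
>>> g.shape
(11, 3, 19)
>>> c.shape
(3, 3, 19, 3)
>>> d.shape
(11, 3, 7)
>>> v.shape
(3, 3)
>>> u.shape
(19, 19)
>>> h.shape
(7, 3)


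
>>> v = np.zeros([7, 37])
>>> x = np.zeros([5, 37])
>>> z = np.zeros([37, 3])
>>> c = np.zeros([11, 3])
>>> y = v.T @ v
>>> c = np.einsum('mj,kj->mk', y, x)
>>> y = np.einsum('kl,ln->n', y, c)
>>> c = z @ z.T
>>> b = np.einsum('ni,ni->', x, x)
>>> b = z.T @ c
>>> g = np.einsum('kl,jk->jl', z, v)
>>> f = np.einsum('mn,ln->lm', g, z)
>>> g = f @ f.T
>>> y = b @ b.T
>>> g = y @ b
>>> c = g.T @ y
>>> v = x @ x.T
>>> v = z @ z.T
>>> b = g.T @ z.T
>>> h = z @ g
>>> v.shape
(37, 37)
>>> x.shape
(5, 37)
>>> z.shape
(37, 3)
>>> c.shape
(37, 3)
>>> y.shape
(3, 3)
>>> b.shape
(37, 37)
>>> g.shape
(3, 37)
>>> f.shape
(37, 7)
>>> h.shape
(37, 37)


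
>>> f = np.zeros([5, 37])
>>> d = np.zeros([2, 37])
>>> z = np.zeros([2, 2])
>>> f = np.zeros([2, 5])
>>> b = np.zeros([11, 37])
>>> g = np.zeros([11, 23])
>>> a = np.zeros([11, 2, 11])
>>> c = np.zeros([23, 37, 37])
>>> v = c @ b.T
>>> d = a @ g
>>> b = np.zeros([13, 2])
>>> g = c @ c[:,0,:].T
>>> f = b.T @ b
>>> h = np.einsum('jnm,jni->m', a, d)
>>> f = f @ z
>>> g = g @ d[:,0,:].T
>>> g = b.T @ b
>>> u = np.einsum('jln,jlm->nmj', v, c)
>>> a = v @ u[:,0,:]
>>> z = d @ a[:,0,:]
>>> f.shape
(2, 2)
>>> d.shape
(11, 2, 23)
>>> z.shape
(11, 2, 23)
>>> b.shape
(13, 2)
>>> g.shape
(2, 2)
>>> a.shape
(23, 37, 23)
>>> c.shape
(23, 37, 37)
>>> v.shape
(23, 37, 11)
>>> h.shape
(11,)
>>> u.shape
(11, 37, 23)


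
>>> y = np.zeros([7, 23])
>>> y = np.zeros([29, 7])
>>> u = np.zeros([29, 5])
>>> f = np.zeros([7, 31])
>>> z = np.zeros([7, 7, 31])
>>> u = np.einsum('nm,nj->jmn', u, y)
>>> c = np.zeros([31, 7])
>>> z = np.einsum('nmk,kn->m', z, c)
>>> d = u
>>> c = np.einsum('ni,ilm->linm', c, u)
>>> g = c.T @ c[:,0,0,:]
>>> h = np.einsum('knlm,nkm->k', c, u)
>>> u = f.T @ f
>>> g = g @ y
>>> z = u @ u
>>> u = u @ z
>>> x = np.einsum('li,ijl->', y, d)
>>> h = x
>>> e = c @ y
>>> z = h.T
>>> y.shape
(29, 7)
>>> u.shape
(31, 31)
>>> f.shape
(7, 31)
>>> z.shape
()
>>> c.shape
(5, 7, 31, 29)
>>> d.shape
(7, 5, 29)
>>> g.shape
(29, 31, 7, 7)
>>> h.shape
()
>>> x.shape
()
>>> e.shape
(5, 7, 31, 7)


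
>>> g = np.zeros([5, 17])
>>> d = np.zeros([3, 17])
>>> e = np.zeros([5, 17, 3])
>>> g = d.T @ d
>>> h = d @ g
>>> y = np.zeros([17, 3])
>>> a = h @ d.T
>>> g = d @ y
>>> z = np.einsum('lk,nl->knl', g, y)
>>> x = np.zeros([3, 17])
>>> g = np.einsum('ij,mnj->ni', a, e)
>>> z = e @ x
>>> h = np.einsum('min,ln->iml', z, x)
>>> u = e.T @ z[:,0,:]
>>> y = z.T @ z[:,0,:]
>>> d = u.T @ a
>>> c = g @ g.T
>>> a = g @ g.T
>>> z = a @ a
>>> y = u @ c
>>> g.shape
(17, 3)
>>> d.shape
(17, 17, 3)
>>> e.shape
(5, 17, 3)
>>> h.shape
(17, 5, 3)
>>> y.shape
(3, 17, 17)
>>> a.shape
(17, 17)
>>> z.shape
(17, 17)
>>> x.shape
(3, 17)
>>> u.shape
(3, 17, 17)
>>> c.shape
(17, 17)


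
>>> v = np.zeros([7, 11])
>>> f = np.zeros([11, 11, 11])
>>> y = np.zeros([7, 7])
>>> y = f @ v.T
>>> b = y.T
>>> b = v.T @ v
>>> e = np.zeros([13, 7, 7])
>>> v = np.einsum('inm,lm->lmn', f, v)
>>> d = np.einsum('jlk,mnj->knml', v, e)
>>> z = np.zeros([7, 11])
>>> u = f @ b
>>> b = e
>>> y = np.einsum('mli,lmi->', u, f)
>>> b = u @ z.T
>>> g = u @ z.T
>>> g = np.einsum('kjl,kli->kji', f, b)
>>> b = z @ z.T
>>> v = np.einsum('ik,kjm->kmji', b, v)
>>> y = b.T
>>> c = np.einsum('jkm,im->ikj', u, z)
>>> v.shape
(7, 11, 11, 7)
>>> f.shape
(11, 11, 11)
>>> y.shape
(7, 7)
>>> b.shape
(7, 7)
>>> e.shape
(13, 7, 7)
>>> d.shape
(11, 7, 13, 11)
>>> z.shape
(7, 11)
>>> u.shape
(11, 11, 11)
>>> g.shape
(11, 11, 7)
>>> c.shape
(7, 11, 11)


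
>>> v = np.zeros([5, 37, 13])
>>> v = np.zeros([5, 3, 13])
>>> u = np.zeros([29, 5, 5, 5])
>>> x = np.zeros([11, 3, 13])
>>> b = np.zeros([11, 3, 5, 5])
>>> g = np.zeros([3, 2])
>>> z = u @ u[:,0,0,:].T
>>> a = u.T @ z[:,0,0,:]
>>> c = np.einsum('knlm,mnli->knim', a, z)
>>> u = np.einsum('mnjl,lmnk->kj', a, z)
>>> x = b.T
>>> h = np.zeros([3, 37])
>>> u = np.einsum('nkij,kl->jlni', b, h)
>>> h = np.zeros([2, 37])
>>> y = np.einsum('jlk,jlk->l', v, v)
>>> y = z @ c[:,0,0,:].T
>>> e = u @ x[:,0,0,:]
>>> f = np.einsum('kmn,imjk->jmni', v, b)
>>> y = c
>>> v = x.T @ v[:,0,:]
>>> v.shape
(11, 3, 5, 13)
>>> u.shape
(5, 37, 11, 5)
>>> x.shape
(5, 5, 3, 11)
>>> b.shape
(11, 3, 5, 5)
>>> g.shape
(3, 2)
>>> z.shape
(29, 5, 5, 29)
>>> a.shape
(5, 5, 5, 29)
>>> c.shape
(5, 5, 29, 29)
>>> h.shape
(2, 37)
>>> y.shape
(5, 5, 29, 29)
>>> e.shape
(5, 37, 11, 11)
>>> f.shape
(5, 3, 13, 11)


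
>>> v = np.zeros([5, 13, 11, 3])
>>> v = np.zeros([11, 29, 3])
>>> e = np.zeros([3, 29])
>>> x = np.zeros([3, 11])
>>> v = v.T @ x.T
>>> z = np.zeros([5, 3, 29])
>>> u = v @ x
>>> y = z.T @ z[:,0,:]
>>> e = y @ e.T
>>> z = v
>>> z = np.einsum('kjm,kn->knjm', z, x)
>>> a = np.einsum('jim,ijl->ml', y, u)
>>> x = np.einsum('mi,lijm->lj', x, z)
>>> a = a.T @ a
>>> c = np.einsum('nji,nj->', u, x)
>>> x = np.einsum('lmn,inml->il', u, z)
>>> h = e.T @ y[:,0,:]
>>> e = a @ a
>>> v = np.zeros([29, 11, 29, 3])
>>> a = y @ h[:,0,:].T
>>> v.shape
(29, 11, 29, 3)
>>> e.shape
(11, 11)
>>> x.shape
(3, 3)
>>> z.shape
(3, 11, 29, 3)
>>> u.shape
(3, 29, 11)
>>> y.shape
(29, 3, 29)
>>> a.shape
(29, 3, 3)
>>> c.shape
()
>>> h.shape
(3, 3, 29)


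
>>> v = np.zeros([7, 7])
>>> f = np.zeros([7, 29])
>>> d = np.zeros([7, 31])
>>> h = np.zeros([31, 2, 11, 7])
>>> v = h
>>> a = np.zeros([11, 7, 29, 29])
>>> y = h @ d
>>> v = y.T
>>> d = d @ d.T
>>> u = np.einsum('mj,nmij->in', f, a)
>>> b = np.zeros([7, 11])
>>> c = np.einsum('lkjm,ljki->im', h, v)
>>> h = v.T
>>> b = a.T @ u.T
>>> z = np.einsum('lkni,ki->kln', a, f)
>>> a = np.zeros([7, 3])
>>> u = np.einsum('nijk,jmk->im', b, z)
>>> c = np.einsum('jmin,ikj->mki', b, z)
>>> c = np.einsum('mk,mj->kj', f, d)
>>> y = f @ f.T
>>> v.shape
(31, 11, 2, 31)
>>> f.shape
(7, 29)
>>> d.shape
(7, 7)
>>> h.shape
(31, 2, 11, 31)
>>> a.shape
(7, 3)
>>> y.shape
(7, 7)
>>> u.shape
(29, 11)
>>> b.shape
(29, 29, 7, 29)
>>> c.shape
(29, 7)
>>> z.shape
(7, 11, 29)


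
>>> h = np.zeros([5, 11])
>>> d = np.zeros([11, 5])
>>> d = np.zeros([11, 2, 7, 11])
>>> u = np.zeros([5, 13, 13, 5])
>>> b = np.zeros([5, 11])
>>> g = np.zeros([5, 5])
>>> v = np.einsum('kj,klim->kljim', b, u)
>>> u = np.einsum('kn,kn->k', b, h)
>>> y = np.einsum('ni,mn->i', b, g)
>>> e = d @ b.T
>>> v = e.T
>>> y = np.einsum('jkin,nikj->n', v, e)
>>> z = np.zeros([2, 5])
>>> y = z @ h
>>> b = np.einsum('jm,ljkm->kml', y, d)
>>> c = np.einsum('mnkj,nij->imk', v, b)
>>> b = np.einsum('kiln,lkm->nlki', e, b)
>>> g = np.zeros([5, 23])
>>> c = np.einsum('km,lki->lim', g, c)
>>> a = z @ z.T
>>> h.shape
(5, 11)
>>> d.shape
(11, 2, 7, 11)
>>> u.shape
(5,)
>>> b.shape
(5, 7, 11, 2)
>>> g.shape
(5, 23)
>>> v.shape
(5, 7, 2, 11)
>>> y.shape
(2, 11)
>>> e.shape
(11, 2, 7, 5)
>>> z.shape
(2, 5)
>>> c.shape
(11, 2, 23)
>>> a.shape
(2, 2)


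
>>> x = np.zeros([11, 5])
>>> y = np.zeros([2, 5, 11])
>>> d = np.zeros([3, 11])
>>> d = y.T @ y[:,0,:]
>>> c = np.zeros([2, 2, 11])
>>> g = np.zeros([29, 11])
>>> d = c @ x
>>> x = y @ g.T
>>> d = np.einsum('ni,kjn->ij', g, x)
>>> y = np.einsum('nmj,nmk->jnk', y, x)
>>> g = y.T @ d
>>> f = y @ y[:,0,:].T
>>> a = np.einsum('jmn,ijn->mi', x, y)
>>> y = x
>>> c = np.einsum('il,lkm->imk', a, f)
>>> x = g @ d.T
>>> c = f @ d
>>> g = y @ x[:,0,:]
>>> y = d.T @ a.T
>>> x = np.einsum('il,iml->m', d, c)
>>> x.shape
(2,)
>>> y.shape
(5, 5)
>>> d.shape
(11, 5)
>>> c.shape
(11, 2, 5)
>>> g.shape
(2, 5, 11)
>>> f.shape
(11, 2, 11)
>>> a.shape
(5, 11)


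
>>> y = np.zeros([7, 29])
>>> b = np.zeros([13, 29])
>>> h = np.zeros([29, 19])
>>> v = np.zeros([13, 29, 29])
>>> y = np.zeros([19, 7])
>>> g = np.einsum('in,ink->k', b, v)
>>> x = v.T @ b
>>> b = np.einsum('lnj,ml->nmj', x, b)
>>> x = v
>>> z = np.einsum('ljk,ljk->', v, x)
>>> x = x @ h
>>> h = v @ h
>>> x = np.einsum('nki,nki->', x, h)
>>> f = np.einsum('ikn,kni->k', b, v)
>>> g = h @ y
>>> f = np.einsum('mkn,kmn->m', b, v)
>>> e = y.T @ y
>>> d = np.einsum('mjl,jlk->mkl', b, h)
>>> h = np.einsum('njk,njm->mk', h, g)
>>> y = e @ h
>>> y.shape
(7, 19)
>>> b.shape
(29, 13, 29)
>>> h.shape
(7, 19)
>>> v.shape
(13, 29, 29)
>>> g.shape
(13, 29, 7)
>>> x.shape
()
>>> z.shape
()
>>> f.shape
(29,)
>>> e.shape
(7, 7)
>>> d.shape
(29, 19, 29)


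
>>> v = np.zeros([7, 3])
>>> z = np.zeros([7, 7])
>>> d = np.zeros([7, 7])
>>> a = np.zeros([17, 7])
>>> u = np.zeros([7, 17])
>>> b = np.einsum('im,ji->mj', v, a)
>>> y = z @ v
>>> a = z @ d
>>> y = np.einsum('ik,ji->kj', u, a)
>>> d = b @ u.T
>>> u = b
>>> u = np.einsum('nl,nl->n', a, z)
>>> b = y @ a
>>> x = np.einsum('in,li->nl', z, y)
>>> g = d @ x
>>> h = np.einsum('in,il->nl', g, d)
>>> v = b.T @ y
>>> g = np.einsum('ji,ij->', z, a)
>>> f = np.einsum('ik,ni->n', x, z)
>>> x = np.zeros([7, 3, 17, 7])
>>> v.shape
(7, 7)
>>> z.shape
(7, 7)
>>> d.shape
(3, 7)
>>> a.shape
(7, 7)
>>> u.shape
(7,)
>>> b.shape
(17, 7)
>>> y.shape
(17, 7)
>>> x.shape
(7, 3, 17, 7)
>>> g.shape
()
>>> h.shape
(17, 7)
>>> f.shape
(7,)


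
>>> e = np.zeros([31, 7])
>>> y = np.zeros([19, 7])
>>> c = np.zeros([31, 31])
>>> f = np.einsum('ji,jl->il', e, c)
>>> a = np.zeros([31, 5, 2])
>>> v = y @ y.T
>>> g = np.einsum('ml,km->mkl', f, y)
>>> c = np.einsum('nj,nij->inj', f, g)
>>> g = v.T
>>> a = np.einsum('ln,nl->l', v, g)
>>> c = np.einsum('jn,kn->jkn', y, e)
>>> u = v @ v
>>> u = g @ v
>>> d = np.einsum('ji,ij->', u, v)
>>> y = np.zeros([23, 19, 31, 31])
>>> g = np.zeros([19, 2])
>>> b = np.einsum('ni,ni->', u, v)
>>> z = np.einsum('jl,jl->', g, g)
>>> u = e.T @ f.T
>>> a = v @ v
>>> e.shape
(31, 7)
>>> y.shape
(23, 19, 31, 31)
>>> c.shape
(19, 31, 7)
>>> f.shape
(7, 31)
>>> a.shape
(19, 19)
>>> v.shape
(19, 19)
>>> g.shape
(19, 2)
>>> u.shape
(7, 7)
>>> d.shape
()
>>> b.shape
()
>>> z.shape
()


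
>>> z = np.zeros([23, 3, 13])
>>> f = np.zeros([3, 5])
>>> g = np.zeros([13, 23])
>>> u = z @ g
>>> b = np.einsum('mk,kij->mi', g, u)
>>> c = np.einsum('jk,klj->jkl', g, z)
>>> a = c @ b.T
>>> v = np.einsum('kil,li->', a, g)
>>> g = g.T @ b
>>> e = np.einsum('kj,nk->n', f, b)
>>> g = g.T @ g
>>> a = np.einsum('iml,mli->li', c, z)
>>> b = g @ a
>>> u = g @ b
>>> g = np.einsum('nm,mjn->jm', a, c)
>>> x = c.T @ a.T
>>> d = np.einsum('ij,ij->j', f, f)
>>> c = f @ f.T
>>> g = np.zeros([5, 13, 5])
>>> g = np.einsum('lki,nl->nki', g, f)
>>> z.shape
(23, 3, 13)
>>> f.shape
(3, 5)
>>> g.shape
(3, 13, 5)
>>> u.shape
(3, 13)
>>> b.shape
(3, 13)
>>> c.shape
(3, 3)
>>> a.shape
(3, 13)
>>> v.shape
()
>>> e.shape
(13,)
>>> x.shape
(3, 23, 3)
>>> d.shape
(5,)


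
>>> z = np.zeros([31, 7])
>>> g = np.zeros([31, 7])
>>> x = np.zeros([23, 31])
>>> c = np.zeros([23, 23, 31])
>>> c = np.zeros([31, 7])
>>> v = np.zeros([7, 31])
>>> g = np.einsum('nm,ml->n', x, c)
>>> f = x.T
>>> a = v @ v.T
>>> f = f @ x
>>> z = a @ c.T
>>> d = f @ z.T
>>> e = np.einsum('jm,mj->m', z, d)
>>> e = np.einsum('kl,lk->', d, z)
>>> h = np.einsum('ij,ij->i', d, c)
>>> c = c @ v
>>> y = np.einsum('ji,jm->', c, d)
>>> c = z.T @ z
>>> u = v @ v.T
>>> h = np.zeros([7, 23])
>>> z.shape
(7, 31)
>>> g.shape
(23,)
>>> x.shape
(23, 31)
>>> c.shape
(31, 31)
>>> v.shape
(7, 31)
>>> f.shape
(31, 31)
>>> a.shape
(7, 7)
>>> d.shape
(31, 7)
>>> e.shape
()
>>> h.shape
(7, 23)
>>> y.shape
()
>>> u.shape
(7, 7)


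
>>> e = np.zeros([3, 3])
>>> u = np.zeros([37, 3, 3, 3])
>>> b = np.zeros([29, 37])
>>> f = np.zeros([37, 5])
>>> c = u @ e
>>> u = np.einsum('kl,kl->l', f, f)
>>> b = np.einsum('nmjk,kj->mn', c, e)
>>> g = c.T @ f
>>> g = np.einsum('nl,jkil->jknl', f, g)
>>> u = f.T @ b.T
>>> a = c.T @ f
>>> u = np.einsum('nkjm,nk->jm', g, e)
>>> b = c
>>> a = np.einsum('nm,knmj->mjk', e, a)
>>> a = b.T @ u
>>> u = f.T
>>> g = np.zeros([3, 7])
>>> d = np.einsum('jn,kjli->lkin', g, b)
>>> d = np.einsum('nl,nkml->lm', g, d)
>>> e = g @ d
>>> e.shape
(3, 3)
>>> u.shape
(5, 37)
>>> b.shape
(37, 3, 3, 3)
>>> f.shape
(37, 5)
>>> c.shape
(37, 3, 3, 3)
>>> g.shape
(3, 7)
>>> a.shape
(3, 3, 3, 5)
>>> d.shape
(7, 3)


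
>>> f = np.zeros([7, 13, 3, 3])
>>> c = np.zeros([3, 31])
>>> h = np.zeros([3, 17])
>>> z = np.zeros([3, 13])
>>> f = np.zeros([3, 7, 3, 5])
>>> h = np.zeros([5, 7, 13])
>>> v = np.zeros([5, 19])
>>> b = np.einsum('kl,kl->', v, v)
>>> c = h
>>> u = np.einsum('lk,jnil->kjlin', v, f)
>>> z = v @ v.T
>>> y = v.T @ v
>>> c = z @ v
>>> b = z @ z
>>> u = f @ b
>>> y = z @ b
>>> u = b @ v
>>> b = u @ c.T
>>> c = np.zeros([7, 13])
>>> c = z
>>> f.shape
(3, 7, 3, 5)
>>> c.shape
(5, 5)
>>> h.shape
(5, 7, 13)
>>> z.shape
(5, 5)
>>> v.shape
(5, 19)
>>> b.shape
(5, 5)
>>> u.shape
(5, 19)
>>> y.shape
(5, 5)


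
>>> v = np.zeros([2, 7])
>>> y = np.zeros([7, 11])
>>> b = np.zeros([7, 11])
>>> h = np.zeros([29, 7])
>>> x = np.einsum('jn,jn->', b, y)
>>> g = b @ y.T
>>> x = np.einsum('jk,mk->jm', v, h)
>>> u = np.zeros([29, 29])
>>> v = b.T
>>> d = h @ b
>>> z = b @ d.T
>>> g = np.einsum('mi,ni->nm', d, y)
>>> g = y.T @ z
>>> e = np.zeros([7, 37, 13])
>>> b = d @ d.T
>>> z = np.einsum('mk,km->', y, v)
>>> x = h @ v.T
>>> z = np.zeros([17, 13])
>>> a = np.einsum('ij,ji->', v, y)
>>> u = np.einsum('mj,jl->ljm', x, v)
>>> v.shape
(11, 7)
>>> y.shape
(7, 11)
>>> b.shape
(29, 29)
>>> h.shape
(29, 7)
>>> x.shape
(29, 11)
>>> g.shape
(11, 29)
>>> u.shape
(7, 11, 29)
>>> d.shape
(29, 11)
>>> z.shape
(17, 13)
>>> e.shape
(7, 37, 13)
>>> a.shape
()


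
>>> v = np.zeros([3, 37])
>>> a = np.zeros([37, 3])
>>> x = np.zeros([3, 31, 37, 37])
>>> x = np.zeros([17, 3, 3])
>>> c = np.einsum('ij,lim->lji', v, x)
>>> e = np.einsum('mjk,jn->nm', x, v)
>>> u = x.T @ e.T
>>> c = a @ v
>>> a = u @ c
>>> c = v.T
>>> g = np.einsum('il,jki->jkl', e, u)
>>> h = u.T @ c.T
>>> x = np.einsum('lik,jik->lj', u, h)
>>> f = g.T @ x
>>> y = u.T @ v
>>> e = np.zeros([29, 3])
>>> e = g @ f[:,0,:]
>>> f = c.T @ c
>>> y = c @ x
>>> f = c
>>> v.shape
(3, 37)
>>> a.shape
(3, 3, 37)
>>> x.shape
(3, 37)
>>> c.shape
(37, 3)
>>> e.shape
(3, 3, 37)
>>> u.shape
(3, 3, 37)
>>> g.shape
(3, 3, 17)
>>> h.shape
(37, 3, 37)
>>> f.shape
(37, 3)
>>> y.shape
(37, 37)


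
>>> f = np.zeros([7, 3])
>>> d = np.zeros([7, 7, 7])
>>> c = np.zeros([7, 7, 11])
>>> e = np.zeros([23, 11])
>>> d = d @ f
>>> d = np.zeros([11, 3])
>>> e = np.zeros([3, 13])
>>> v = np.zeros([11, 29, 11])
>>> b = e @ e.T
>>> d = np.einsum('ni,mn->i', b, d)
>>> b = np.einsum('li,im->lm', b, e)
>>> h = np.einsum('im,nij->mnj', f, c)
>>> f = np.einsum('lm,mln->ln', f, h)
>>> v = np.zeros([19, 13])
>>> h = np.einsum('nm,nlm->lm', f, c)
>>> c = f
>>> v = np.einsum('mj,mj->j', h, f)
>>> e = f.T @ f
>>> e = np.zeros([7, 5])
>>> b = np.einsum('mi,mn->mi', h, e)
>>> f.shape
(7, 11)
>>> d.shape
(3,)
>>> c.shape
(7, 11)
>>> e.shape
(7, 5)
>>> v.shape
(11,)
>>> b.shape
(7, 11)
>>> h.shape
(7, 11)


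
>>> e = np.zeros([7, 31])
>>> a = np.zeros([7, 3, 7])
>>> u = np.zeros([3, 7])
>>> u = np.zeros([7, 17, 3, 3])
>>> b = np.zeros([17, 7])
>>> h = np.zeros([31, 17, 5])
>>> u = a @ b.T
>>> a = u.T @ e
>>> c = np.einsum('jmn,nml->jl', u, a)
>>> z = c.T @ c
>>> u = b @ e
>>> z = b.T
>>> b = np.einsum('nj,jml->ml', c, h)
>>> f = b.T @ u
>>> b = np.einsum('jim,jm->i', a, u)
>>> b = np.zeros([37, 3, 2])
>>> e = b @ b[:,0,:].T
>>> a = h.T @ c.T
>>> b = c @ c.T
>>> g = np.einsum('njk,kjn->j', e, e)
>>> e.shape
(37, 3, 37)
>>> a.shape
(5, 17, 7)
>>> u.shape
(17, 31)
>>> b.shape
(7, 7)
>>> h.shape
(31, 17, 5)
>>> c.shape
(7, 31)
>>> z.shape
(7, 17)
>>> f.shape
(5, 31)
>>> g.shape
(3,)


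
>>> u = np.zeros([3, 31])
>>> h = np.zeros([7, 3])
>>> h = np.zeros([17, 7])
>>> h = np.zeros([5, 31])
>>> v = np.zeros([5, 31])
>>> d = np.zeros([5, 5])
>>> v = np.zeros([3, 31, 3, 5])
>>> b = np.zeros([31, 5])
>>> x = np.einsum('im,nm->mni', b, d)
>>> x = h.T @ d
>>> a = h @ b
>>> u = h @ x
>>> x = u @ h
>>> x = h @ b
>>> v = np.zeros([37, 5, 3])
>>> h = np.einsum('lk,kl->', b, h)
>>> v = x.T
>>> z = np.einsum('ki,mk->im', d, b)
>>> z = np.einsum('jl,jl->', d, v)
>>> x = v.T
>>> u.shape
(5, 5)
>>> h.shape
()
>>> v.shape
(5, 5)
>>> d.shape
(5, 5)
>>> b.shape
(31, 5)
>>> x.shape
(5, 5)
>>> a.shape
(5, 5)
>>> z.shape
()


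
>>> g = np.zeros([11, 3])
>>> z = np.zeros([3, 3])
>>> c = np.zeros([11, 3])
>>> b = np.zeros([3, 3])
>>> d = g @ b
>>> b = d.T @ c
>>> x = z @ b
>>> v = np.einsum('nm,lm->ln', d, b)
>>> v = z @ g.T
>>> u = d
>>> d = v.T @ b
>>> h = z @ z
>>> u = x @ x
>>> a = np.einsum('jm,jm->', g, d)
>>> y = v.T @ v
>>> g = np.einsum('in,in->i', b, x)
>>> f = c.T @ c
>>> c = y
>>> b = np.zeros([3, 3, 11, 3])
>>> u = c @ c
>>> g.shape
(3,)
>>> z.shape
(3, 3)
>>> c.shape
(11, 11)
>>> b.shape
(3, 3, 11, 3)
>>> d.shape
(11, 3)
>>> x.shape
(3, 3)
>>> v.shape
(3, 11)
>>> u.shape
(11, 11)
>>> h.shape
(3, 3)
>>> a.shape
()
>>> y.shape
(11, 11)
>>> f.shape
(3, 3)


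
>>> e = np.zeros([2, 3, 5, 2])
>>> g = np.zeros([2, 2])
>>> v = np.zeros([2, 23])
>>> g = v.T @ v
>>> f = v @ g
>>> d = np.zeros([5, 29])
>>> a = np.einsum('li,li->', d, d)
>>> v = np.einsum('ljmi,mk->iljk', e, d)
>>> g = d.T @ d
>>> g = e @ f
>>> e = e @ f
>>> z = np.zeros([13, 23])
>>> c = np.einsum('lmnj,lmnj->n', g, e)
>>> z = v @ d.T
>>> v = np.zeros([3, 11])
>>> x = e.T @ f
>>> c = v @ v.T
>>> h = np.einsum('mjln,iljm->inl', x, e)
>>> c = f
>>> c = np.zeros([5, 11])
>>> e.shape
(2, 3, 5, 23)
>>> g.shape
(2, 3, 5, 23)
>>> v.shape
(3, 11)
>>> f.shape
(2, 23)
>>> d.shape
(5, 29)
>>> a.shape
()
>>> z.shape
(2, 2, 3, 5)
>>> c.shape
(5, 11)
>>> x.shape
(23, 5, 3, 23)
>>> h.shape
(2, 23, 3)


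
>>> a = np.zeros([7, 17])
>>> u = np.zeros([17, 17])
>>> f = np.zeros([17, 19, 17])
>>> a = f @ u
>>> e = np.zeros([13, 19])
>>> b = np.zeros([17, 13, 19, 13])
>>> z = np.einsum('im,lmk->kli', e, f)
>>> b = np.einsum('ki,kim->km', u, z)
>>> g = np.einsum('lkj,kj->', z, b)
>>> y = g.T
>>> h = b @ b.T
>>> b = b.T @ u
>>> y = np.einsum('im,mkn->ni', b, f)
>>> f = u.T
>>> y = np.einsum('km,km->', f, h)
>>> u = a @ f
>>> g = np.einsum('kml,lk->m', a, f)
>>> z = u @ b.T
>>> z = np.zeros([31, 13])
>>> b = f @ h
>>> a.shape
(17, 19, 17)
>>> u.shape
(17, 19, 17)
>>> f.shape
(17, 17)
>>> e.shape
(13, 19)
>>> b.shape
(17, 17)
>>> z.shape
(31, 13)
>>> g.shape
(19,)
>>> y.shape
()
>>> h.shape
(17, 17)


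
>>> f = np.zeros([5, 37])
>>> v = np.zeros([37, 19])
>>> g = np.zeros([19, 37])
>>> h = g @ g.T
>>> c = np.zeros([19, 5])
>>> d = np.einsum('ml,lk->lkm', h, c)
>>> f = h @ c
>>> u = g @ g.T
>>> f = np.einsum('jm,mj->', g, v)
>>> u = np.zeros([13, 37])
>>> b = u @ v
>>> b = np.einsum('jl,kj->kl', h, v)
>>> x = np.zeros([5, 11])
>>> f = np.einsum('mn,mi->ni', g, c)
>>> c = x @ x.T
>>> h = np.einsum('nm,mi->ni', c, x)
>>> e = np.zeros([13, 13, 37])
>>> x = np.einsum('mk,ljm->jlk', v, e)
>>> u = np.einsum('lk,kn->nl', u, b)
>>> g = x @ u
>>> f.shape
(37, 5)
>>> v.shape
(37, 19)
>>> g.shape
(13, 13, 13)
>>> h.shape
(5, 11)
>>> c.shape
(5, 5)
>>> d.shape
(19, 5, 19)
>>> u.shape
(19, 13)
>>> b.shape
(37, 19)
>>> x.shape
(13, 13, 19)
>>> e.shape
(13, 13, 37)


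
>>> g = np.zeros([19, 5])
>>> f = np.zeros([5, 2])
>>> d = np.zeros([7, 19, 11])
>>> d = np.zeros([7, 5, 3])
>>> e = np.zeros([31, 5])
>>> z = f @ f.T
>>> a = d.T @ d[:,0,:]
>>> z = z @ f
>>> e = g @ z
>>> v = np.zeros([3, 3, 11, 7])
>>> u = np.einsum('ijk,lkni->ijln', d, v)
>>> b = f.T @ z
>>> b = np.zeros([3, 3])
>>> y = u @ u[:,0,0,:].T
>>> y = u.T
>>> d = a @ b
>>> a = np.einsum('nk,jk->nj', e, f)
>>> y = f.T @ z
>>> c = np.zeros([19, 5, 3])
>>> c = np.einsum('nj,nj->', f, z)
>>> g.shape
(19, 5)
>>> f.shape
(5, 2)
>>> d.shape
(3, 5, 3)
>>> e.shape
(19, 2)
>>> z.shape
(5, 2)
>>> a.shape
(19, 5)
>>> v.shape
(3, 3, 11, 7)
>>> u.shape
(7, 5, 3, 11)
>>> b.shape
(3, 3)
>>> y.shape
(2, 2)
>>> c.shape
()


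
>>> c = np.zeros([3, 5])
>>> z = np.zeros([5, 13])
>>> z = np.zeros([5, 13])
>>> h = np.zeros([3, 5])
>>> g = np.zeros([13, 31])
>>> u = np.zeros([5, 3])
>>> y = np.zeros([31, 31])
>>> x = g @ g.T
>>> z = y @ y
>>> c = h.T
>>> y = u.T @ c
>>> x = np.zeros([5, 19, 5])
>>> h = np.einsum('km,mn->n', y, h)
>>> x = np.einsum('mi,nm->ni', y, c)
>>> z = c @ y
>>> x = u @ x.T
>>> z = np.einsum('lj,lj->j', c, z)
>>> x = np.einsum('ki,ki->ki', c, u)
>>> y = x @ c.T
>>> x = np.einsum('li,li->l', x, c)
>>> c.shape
(5, 3)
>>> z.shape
(3,)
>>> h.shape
(5,)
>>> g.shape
(13, 31)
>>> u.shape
(5, 3)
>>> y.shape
(5, 5)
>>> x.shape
(5,)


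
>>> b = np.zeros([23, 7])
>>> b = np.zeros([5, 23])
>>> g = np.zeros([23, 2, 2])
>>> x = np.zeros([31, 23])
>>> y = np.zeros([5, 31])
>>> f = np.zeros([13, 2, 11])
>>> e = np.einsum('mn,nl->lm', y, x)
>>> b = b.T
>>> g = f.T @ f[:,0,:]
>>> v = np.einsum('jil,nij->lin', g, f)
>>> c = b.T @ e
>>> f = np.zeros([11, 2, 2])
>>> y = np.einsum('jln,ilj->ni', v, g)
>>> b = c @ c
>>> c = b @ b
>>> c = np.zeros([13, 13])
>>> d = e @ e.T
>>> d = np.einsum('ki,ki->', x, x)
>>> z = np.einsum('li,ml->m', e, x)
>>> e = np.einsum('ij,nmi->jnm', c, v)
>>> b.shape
(5, 5)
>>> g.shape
(11, 2, 11)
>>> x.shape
(31, 23)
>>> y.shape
(13, 11)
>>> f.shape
(11, 2, 2)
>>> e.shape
(13, 11, 2)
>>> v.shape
(11, 2, 13)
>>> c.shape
(13, 13)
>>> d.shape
()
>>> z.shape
(31,)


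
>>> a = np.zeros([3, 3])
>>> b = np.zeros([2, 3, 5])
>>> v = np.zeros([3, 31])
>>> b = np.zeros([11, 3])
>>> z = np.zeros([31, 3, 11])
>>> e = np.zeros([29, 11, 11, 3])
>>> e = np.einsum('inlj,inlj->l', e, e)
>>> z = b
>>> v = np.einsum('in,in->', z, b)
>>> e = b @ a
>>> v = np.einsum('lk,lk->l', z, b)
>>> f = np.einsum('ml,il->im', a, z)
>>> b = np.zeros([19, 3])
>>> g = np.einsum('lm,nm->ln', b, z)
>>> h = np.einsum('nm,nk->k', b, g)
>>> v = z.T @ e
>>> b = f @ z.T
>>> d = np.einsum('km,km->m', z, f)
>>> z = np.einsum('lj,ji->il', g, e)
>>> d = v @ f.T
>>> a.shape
(3, 3)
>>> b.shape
(11, 11)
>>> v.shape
(3, 3)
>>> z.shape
(3, 19)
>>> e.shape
(11, 3)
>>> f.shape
(11, 3)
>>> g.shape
(19, 11)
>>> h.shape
(11,)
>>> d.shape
(3, 11)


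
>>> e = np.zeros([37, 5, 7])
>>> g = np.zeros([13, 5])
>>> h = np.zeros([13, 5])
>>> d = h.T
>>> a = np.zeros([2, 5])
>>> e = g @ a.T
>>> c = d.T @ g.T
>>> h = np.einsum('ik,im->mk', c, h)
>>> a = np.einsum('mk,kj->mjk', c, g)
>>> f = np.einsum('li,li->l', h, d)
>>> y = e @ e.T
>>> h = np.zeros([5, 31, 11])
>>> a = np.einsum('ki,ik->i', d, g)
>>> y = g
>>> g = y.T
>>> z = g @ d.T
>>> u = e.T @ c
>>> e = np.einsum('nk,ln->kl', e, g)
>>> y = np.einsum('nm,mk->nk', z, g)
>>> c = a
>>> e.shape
(2, 5)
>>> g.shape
(5, 13)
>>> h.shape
(5, 31, 11)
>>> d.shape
(5, 13)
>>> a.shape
(13,)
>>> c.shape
(13,)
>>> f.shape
(5,)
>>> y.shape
(5, 13)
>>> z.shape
(5, 5)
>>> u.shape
(2, 13)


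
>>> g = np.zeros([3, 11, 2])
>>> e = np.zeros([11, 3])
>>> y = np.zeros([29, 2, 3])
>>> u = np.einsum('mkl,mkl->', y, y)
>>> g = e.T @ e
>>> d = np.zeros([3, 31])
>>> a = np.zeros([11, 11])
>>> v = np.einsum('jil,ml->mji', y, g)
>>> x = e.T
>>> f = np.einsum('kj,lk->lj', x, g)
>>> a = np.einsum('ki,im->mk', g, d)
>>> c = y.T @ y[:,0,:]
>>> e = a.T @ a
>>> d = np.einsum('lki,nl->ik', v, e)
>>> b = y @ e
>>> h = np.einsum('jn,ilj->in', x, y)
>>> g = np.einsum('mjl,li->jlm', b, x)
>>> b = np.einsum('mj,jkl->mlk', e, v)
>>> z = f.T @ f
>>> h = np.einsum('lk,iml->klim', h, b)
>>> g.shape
(2, 3, 29)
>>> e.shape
(3, 3)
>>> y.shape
(29, 2, 3)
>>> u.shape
()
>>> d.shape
(2, 29)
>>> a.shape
(31, 3)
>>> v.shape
(3, 29, 2)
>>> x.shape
(3, 11)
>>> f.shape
(3, 11)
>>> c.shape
(3, 2, 3)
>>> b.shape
(3, 2, 29)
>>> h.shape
(11, 29, 3, 2)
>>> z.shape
(11, 11)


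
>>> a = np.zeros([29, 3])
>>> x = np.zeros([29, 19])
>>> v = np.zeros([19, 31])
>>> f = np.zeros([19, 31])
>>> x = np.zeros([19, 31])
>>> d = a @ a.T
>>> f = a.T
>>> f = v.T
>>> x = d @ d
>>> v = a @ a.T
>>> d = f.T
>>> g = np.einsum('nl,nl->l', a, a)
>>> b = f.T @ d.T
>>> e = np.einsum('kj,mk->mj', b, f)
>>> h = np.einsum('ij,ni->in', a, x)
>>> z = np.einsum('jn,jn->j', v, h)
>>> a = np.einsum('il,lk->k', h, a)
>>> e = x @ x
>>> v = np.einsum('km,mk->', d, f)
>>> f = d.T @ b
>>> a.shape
(3,)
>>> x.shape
(29, 29)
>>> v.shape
()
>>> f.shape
(31, 19)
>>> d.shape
(19, 31)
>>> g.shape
(3,)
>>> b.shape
(19, 19)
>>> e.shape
(29, 29)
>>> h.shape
(29, 29)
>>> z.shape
(29,)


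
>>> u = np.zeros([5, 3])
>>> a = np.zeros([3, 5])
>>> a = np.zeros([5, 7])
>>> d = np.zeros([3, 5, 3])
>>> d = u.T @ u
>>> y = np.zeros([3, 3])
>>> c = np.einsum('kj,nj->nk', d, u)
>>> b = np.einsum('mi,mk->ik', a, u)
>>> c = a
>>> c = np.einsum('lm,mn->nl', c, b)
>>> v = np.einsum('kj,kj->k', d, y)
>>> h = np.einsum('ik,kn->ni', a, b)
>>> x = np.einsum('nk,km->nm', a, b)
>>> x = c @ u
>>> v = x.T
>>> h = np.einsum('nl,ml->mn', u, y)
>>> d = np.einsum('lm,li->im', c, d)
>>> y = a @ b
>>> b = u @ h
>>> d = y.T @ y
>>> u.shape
(5, 3)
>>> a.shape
(5, 7)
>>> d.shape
(3, 3)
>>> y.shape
(5, 3)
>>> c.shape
(3, 5)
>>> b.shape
(5, 5)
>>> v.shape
(3, 3)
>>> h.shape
(3, 5)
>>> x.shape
(3, 3)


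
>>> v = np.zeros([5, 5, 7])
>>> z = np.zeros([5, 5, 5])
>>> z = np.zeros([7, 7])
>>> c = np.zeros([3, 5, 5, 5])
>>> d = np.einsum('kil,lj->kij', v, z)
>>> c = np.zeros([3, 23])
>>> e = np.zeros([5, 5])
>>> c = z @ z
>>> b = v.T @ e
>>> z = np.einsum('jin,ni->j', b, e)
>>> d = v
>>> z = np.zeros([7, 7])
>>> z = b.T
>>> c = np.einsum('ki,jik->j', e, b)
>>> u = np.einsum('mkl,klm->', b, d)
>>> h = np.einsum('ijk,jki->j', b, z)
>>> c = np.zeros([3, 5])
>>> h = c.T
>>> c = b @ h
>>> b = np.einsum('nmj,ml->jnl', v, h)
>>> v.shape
(5, 5, 7)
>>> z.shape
(5, 5, 7)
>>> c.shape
(7, 5, 3)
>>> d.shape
(5, 5, 7)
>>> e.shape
(5, 5)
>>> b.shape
(7, 5, 3)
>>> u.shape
()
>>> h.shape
(5, 3)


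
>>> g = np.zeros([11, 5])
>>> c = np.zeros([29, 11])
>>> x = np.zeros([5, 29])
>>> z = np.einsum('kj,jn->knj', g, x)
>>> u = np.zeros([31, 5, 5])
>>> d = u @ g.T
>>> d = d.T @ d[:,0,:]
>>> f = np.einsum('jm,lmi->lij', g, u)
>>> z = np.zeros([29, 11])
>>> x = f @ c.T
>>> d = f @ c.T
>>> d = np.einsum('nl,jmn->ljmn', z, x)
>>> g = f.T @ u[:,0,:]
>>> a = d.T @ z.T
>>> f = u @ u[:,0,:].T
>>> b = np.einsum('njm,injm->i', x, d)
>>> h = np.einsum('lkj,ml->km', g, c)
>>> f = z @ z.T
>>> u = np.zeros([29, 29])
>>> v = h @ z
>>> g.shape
(11, 5, 5)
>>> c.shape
(29, 11)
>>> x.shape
(31, 5, 29)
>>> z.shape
(29, 11)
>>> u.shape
(29, 29)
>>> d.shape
(11, 31, 5, 29)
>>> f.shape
(29, 29)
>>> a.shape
(29, 5, 31, 29)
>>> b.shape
(11,)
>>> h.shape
(5, 29)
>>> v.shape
(5, 11)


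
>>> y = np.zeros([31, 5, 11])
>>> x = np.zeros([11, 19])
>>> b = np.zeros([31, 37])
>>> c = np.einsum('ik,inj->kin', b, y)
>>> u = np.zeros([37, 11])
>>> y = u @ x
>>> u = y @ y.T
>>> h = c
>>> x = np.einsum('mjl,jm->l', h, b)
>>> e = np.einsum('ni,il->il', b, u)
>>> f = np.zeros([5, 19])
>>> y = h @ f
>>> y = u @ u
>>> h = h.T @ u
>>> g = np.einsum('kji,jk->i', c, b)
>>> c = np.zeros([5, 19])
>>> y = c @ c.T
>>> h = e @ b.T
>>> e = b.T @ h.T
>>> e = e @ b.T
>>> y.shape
(5, 5)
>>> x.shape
(5,)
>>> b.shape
(31, 37)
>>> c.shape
(5, 19)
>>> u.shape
(37, 37)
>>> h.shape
(37, 31)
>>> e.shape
(37, 31)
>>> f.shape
(5, 19)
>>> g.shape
(5,)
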